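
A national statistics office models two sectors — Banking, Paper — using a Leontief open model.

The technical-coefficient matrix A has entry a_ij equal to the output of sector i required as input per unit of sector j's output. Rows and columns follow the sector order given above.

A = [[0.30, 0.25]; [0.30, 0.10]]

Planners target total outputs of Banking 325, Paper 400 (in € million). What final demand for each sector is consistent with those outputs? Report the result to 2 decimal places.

I − A =
  [   0.70    -0.25]
  [  -0.30     0.90]
d = (I − A) x:
  d_B = (+0.70)·325 + (-0.25)·400 = 127.50
  d_P = (-0.30)·325 + (+0.90)·400 = 262.50

d_B = 127.50, d_P = 262.50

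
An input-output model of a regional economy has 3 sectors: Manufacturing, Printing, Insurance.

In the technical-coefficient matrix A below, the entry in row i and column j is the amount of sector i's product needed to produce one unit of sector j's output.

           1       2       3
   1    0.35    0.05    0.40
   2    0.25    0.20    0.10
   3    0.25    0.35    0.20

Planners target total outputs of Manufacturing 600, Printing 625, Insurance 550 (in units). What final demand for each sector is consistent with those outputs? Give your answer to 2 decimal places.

d_1 = 138.75, d_2 = 295.00, d_3 = 71.25

I − A =
  [   0.65    -0.05    -0.40]
  [  -0.25     0.80    -0.10]
  [  -0.25    -0.35     0.80]
d = (I − A) x:
  d_1 = (+0.65)·600 + (-0.05)·625 + (-0.40)·550 = 138.75
  d_2 = (-0.25)·600 + (+0.80)·625 + (-0.10)·550 = 295.00
  d_3 = (-0.25)·600 + (-0.35)·625 + (+0.80)·550 = 71.25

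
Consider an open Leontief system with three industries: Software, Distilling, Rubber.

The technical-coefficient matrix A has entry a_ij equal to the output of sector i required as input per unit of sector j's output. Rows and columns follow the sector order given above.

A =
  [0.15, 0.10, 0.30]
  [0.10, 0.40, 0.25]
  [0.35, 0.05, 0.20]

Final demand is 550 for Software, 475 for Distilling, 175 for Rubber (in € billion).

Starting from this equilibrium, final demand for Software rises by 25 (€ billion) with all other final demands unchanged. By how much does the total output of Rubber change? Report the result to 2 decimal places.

Δx_3 = 17.00

I − A =
  [   0.85    -0.10    -0.30]
  [  -0.10     0.60    -0.25]
  [  -0.35    -0.05     0.80]
Cofactors of I−A, C_ij = (−1)^(i+j)·(minor ij) (rows/columns in the sector order above):
  C_11 = (0.60)(0.80) − (-0.25)(-0.05) = 0.4675
  C_12 = −[(-0.10)(0.80) − (-0.25)(-0.35)] = 0.1675
  C_13 = (-0.10)(-0.05) − (0.60)(-0.35) = 0.2150
  C_21 = −[(-0.10)(0.80) − (-0.30)(-0.05)] = 0.0950
  C_22 = (0.85)(0.80) − (-0.30)(-0.35) = 0.5750
  C_23 = −[(0.85)(-0.05) − (-0.10)(-0.35)] = 0.0775
  C_31 = (-0.10)(-0.25) − (-0.30)(0.60) = 0.2050
  C_32 = −[(0.85)(-0.25) − (-0.30)(-0.10)] = 0.2425
  C_33 = (0.85)(0.60) − (-0.10)(-0.10) = 0.5000
det(I−A) = Σ_j (I−A)_1j·C_1j = (0.85)(0.4675) + (-0.10)(0.1675) + (-0.30)(0.2150) = 0.316125
adj(I−A) = Cᵀ =
  [ 0.4675   0.0950   0.2050]
  [ 0.1675   0.5750   0.2425]
  [ 0.2150   0.0775   0.5000]
(I − A)⁻¹ = adj(I−A) / det(I−A) ≈
  [   1.4788     0.3005     0.6485]
  [   0.5299     1.8189     0.7671]
  [   0.6801     0.2452     1.5817]
Δx = (I − A)⁻¹ Δd with Δd having +25 in the Software component and 0 elsewhere.
So Δx_3 = L_31 · (+25), where L_31 = adj(I−A)_31 / det(I−A) = 0.2150 / 0.316125.
Δx_3 = 0.2150 × (+25) / 0.316125 = 5.375 / 0.316125 ≈ 17.00.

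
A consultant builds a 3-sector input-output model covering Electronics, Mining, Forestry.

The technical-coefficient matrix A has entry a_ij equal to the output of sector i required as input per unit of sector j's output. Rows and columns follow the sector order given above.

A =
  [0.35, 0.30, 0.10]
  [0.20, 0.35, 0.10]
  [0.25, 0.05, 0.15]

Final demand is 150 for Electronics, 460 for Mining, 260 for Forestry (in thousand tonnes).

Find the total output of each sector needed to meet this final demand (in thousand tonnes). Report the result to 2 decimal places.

x_1 = 808.30, x_2 = 1049.53, x_3 = 605.35

I − A =
  [   0.65    -0.30    -0.10]
  [  -0.20     0.65    -0.10]
  [  -0.25    -0.05     0.85]
Cofactors of I−A, C_ij = (−1)^(i+j)·(minor ij) (rows/columns in the sector order above):
  C_11 = (0.65)(0.85) − (-0.10)(-0.05) = 0.5475
  C_12 = −[(-0.20)(0.85) − (-0.10)(-0.25)] = 0.1950
  C_13 = (-0.20)(-0.05) − (0.65)(-0.25) = 0.1725
  C_21 = −[(-0.30)(0.85) − (-0.10)(-0.05)] = 0.2600
  C_22 = (0.65)(0.85) − (-0.10)(-0.25) = 0.5275
  C_23 = −[(0.65)(-0.05) − (-0.30)(-0.25)] = 0.1075
  C_31 = (-0.30)(-0.10) − (-0.10)(0.65) = 0.0950
  C_32 = −[(0.65)(-0.10) − (-0.10)(-0.20)] = 0.0850
  C_33 = (0.65)(0.65) − (-0.30)(-0.20) = 0.3625
det(I−A) = Σ_j (I−A)_1j·C_1j = (0.65)(0.5475) + (-0.30)(0.1950) + (-0.10)(0.1725) = 0.280125
adj(I−A) = Cᵀ =
  [ 0.5475   0.2600   0.0950]
  [ 0.1950   0.5275   0.0850]
  [ 0.1725   0.1075   0.3625]
(I − A)⁻¹ = adj(I−A) / det(I−A) ≈
  [   1.9545     0.9282     0.3391]
  [   0.6961     1.8831     0.3034]
  [   0.6158     0.3838     1.2941]
x = (I − A)⁻¹ d = adj(I−A)·d / det(I−A), with det(I−A) = 0.280125:
  x_1 = (0.5475·150 + 0.2600·460 + 0.0950·260) / 0.280125 = 226.425 / 0.280125 ≈ 808.30
  x_2 = (0.1950·150 + 0.5275·460 + 0.0850·260) / 0.280125 = 294.00 / 0.280125 ≈ 1049.53
  x_3 = (0.1725·150 + 0.1075·460 + 0.3625·260) / 0.280125 = 169.575 / 0.280125 ≈ 605.35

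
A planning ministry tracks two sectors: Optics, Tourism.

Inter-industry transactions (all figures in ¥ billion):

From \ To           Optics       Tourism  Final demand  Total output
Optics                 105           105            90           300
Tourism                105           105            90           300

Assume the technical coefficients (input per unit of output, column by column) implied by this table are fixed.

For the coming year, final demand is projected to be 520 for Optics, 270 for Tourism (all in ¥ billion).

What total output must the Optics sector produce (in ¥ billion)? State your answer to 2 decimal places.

x_1 = 1441.67

Technical coefficients a_ij = z_ij / X_j:
  a_11 = 105/300 = 0.35, a_21 = 105/300 = 0.35
  a_12 = 105/300 = 0.35, a_22 = 105/300 = 0.35
I − A =
  [   0.65    -0.35]
  [  -0.35     0.65]
det(I−A) = (0.65)(0.65) − (-0.35)(-0.35) = 0.3000
adj(I−A) = [[0.65, 0.35], [0.35, 0.65]]
(I − A)⁻¹ = adj(I−A) / det(I−A) ≈
  [   2.1667     1.1667]
  [   1.1667     2.1667]
x = (I − A)⁻¹ d = adj(I−A)·d / det(I−A), with det(I−A) = 0.3000:
  x_1 = (0.65·520 + 0.35·270) / 0.3000 = 432.50 / 0.3000 ≈ 1441.67
  x_2 = (0.35·520 + 0.65·270) / 0.3000 = 357.50 / 0.3000 ≈ 1191.67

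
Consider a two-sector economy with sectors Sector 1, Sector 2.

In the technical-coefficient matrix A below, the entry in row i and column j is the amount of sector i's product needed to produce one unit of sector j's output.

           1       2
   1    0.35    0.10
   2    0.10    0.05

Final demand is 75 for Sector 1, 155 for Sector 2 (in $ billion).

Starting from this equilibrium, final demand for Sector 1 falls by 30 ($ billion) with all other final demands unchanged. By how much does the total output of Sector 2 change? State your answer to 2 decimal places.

Δx_2 = -4.94

I − A =
  [   0.65    -0.10]
  [  -0.10     0.95]
det(I−A) = (0.65)(0.95) − (-0.10)(-0.10) = 0.6075
adj(I−A) = [[0.95, 0.10], [0.10, 0.65]]
(I − A)⁻¹ = adj(I−A) / det(I−A) ≈
  [   1.5638     0.1646]
  [   0.1646     1.0700]
Δx = (I − A)⁻¹ Δd with Δd having -30 in the Sector 1 component and 0 elsewhere.
So Δx_2 = L_21 · (-30), where L_21 = adj(I−A)_21 / det(I−A) = 0.10 / 0.6075.
Δx_2 = 0.10 × (-30) / 0.6075 = -3.00 / 0.6075 ≈ -4.94.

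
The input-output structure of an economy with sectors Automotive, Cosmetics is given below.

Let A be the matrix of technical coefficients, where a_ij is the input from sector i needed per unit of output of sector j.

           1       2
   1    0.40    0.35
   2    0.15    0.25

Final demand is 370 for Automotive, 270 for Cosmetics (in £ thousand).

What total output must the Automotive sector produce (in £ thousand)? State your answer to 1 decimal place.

x_1 = 935.8

I − A =
  [   0.60    -0.35]
  [  -0.15     0.75]
det(I−A) = (0.60)(0.75) − (-0.35)(-0.15) = 0.3975
adj(I−A) = [[0.75, 0.35], [0.15, 0.60]]
(I − A)⁻¹ = adj(I−A) / det(I−A) ≈
  [   1.8868     0.8805]
  [   0.3774     1.5094]
x = (I − A)⁻¹ d = adj(I−A)·d / det(I−A), with det(I−A) = 0.3975:
  x_1 = (0.75·370 + 0.35·270) / 0.3975 = 372.00 / 0.3975 ≈ 935.8
  x_2 = (0.15·370 + 0.60·270) / 0.3975 = 217.50 / 0.3975 ≈ 547.2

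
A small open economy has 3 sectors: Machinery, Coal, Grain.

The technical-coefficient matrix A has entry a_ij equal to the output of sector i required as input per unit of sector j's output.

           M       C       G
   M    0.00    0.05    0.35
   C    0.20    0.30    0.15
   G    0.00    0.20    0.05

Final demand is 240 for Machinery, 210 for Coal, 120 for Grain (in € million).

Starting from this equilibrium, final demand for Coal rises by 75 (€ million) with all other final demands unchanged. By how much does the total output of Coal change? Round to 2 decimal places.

Δx_C = 116.52

I − A =
  [   1.00    -0.05    -0.35]
  [  -0.20     0.70    -0.15]
  [   0.00    -0.20     0.95]
Cofactors of I−A, C_ij = (−1)^(i+j)·(minor ij) (rows/columns in the sector order above):
  C_11 = (0.70)(0.95) − (-0.15)(-0.20) = 0.6350
  C_12 = −[(-0.20)(0.95) − (-0.15)(0.00)] = 0.1900
  C_13 = (-0.20)(-0.20) − (0.70)(0.00) = 0.0400
  C_21 = −[(-0.05)(0.95) − (-0.35)(-0.20)] = 0.1175
  C_22 = (1.00)(0.95) − (-0.35)(0.00) = 0.9500
  C_23 = −[(1.00)(-0.20) − (-0.05)(0.00)] = 0.2000
  C_31 = (-0.05)(-0.15) − (-0.35)(0.70) = 0.2525
  C_32 = −[(1.00)(-0.15) − (-0.35)(-0.20)] = 0.2200
  C_33 = (1.00)(0.70) − (-0.05)(-0.20) = 0.6900
det(I−A) = Σ_j (I−A)_1j·C_1j = (1.00)(0.6350) + (-0.05)(0.1900) + (-0.35)(0.0400) = 0.6115
adj(I−A) = Cᵀ =
  [ 0.6350   0.1175   0.2525]
  [ 0.1900   0.9500   0.2200]
  [ 0.0400   0.2000   0.6900]
(I − A)⁻¹ = adj(I−A) / det(I−A) ≈
  [   1.0384     0.1922     0.4129]
  [   0.3107     1.5536     0.3598]
  [   0.0654     0.3271     1.1284]
Δx = (I − A)⁻¹ Δd with Δd having +75 in the Coal component and 0 elsewhere.
So Δx_C = L_CC · (+75), where L_CC = adj(I−A)_CC / det(I−A) = 0.9500 / 0.6115.
Δx_C = 0.9500 × (+75) / 0.6115 = 71.25 / 0.6115 ≈ 116.52.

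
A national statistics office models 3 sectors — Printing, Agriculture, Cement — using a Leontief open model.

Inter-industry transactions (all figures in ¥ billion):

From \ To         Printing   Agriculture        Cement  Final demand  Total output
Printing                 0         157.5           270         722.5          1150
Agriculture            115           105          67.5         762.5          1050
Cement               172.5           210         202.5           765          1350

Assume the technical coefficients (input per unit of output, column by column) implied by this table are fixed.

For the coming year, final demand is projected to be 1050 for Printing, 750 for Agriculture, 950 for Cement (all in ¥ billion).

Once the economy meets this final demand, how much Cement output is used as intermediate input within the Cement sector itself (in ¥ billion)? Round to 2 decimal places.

Technical coefficients a_ij = z_ij / X_j:
  a_11 = 0/1150 = 0.00, a_21 = 115/1150 = 0.10, a_31 = 172.5/1150 = 0.15
  a_12 = 157.5/1050 = 0.15, a_22 = 105/1050 = 0.10, a_32 = 210/1050 = 0.20
  a_13 = 270/1350 = 0.20, a_23 = 67.5/1350 = 0.05, a_33 = 202.5/1350 = 0.15
I − A =
  [   1.00    -0.15    -0.20]
  [  -0.10     0.90    -0.05]
  [  -0.15    -0.20     0.85]
Cofactors of I−A, C_ij = (−1)^(i+j)·(minor ij) (rows/columns in the sector order above):
  C_11 = (0.90)(0.85) − (-0.05)(-0.20) = 0.7550
  C_12 = −[(-0.10)(0.85) − (-0.05)(-0.15)] = 0.0925
  C_13 = (-0.10)(-0.20) − (0.90)(-0.15) = 0.1550
  C_21 = −[(-0.15)(0.85) − (-0.20)(-0.20)] = 0.1675
  C_22 = (1.00)(0.85) − (-0.20)(-0.15) = 0.8200
  C_23 = −[(1.00)(-0.20) − (-0.15)(-0.15)] = 0.2225
  C_31 = (-0.15)(-0.05) − (-0.20)(0.90) = 0.1875
  C_32 = −[(1.00)(-0.05) − (-0.20)(-0.10)] = 0.0700
  C_33 = (1.00)(0.90) − (-0.15)(-0.10) = 0.8850
det(I−A) = Σ_j (I−A)_1j·C_1j = (1.00)(0.7550) + (-0.15)(0.0925) + (-0.20)(0.1550) = 0.710125
adj(I−A) = Cᵀ =
  [ 0.7550   0.1675   0.1875]
  [ 0.0925   0.8200   0.0700]
  [ 0.1550   0.2225   0.8850]
(I − A)⁻¹ = adj(I−A) / det(I−A) ≈
  [   1.0632     0.2359     0.2640]
  [   0.1303     1.1547     0.0986]
  [   0.2183     0.3133     1.2463]
First solve x = (I − A)⁻¹ d = adj(I−A)·d / det(I−A); in particular x_3 = (0.1550·1050 + 0.2225·750 + 0.8850·950) / 0.710125 = 1170.375 / 0.710125 ≈ 1648.1253.
Intermediate flow from 3 to 3: z_33 = a_33 · x_3 = 0.15 × 1170.375 / 0.710125 = 175.55625 / 0.710125 ≈ 247.22.

z_33 = 247.22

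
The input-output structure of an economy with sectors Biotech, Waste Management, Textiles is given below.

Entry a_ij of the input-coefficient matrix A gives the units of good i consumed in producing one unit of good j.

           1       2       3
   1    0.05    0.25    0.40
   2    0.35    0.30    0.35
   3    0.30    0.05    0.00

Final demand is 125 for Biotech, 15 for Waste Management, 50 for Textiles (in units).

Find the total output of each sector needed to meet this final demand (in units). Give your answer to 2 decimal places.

x_1 = 242.86, x_2 = 209.52, x_3 = 133.33

I − A =
  [   0.95    -0.25    -0.40]
  [  -0.35     0.70    -0.35]
  [  -0.30    -0.05     1.00]
Cofactors of I−A, C_ij = (−1)^(i+j)·(minor ij) (rows/columns in the sector order above):
  C_11 = (0.70)(1.00) − (-0.35)(-0.05) = 0.6825
  C_12 = −[(-0.35)(1.00) − (-0.35)(-0.30)] = 0.4550
  C_13 = (-0.35)(-0.05) − (0.70)(-0.30) = 0.2275
  C_21 = −[(-0.25)(1.00) − (-0.40)(-0.05)] = 0.2700
  C_22 = (0.95)(1.00) − (-0.40)(-0.30) = 0.8300
  C_23 = −[(0.95)(-0.05) − (-0.25)(-0.30)] = 0.1225
  C_31 = (-0.25)(-0.35) − (-0.40)(0.70) = 0.3675
  C_32 = −[(0.95)(-0.35) − (-0.40)(-0.35)] = 0.4725
  C_33 = (0.95)(0.70) − (-0.25)(-0.35) = 0.5775
det(I−A) = Σ_j (I−A)_1j·C_1j = (0.95)(0.6825) + (-0.25)(0.4550) + (-0.40)(0.2275) = 0.443625
adj(I−A) = Cᵀ =
  [ 0.6825   0.2700   0.3675]
  [ 0.4550   0.8300   0.4725]
  [ 0.2275   0.1225   0.5775]
(I − A)⁻¹ = adj(I−A) / det(I−A) ≈
  [   1.5385     0.6086     0.8284]
  [   1.0256     1.8709     1.0651]
  [   0.5128     0.2761     1.3018]
x = (I − A)⁻¹ d = adj(I−A)·d / det(I−A), with det(I−A) = 0.443625:
  x_1 = (0.6825·125 + 0.2700·15 + 0.3675·50) / 0.443625 = 107.7375 / 0.443625 ≈ 242.86
  x_2 = (0.4550·125 + 0.8300·15 + 0.4725·50) / 0.443625 = 92.95 / 0.443625 ≈ 209.52
  x_3 = (0.2275·125 + 0.1225·15 + 0.5775·50) / 0.443625 = 59.15 / 0.443625 ≈ 133.33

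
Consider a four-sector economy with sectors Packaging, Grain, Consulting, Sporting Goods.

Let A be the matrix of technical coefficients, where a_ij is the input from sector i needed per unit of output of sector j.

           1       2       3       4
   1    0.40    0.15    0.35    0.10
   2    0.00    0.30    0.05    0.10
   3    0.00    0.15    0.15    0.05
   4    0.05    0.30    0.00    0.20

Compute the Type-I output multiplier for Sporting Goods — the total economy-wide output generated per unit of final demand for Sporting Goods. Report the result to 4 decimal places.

m_4 = 2.0031

I − A =
  [   0.60    -0.15    -0.35    -0.10]
  [   0.00     0.70    -0.05    -0.10]
  [   0.00    -0.15     0.85    -0.05]
  [  -0.05    -0.30     0.00     0.80]
Compute the cofactors C_ij = (−1)^(i+j)·(3×3 minor ij) of I−A; the adjugate is their transpose:
adj(I−A) = Cᵀ =
  [ 0.443750   0.174750   0.193000   0.089375]
  [ 0.004375   0.402875   0.025500   0.052500]
  [ 0.002500   0.080625   0.313750   0.030000]
  [ 0.029375   0.162000   0.021625   0.352500]
det(I−A) = Σ_j (I−A)_1j·C_1j = (0.60)(0.443750) + (-0.15)(0.004375) + (-0.35)(0.002500) + (-0.10)(0.029375) = 0.26178125
(I − A)⁻¹ = adj(I−A) / det(I−A) ≈
  [   1.69512     0.66754     0.73726     0.34141]
  [   0.01671     1.53898     0.09741     0.20055]
  [   0.00955     0.30799     1.19852     0.11460]
  [   0.11221     0.61884     0.08261     1.34654]
The output multiplier for sector j is the column-j sum of the Leontief inverse (I − A)⁻¹ = adj(I−A) / det(I−A).
Column 4 of adj(I−A): (0.089375, 0.052500, 0.030000, 0.352500); det(I−A) = 0.26178125.
m_4 = (0.089375 + 0.052500 + 0.030000 + 0.352500) / 0.26178125 = 0.524375 / 0.26178125 ≈ 2.0031.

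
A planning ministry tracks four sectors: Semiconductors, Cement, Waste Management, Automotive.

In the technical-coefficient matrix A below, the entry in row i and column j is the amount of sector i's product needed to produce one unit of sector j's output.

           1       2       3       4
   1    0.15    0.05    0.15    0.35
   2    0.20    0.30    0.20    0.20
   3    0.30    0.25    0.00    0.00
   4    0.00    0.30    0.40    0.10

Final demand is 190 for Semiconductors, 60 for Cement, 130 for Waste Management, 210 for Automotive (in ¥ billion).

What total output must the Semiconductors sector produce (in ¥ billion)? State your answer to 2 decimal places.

I − A =
  [   0.85    -0.05    -0.15    -0.35]
  [  -0.20     0.70    -0.20    -0.20]
  [  -0.30    -0.25     1.00     0.00]
  [   0.00    -0.30    -0.40     0.90]
Compute the cofactors C_ij = (−1)^(i+j)·(3×3 minor ij) of I−A; the adjugate is their transpose:
adj(I−A) = Cᵀ =
  [ 0.50500   0.21875   0.21750   0.24500]
  [ 0.25800   0.68250   0.27600   0.25200]
  [ 0.21600   0.23625   0.45450   0.13650]
  [ 0.18200   0.33250   0.29400   0.50050]
det(I−A) = Σ_j (I−A)_1j·C_1j = (0.85)(0.50500) + (-0.05)(0.25800) + (-0.15)(0.21600) + (-0.35)(0.18200) = 0.32025
(I − A)⁻¹ = adj(I−A) / det(I−A) ≈
  [   1.5769     0.6831     0.6792     0.7650]
  [   0.8056     2.1311     0.8618     0.7869]
  [   0.6745     0.7377     1.4192     0.4262]
  [   0.5683     1.0383     0.9180     1.5628]
x = (I − A)⁻¹ d = adj(I−A)·d / det(I−A), with det(I−A) = 0.32025:
  x_1 = (0.50500·190 + 0.21875·60 + 0.21750·130 + 0.24500·210) / 0.32025 = 188.80 / 0.32025 ≈ 589.54
  x_2 = (0.25800·190 + 0.68250·60 + 0.27600·130 + 0.25200·210) / 0.32025 = 178.77 / 0.32025 ≈ 558.22
  x_3 = (0.21600·190 + 0.23625·60 + 0.45450·130 + 0.13650·210) / 0.32025 = 142.965 / 0.32025 ≈ 446.42
  x_4 = (0.18200·190 + 0.33250·60 + 0.29400·130 + 0.50050·210) / 0.32025 = 197.855 / 0.32025 ≈ 617.81

x_1 = 589.54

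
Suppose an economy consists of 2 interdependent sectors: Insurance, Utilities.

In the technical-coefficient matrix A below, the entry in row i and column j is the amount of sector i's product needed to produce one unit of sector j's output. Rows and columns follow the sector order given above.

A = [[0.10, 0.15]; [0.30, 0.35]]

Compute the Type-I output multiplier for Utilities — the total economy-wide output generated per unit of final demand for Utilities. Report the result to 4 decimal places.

m_U = 1.9444

I − A =
  [   0.90    -0.15]
  [  -0.30     0.65]
det(I−A) = (0.90)(0.65) − (-0.15)(-0.30) = 0.5400
adj(I−A) = [[0.65, 0.15], [0.30, 0.90]]
(I − A)⁻¹ = adj(I−A) / det(I−A) ≈
  [   1.20370     0.27778]
  [   0.55556     1.66667]
The output multiplier for sector j is the column-j sum of the Leontief inverse (I − A)⁻¹ = adj(I−A) / det(I−A).
Column U of adj(I−A): (0.15, 0.90); det(I−A) = 0.5400.
m_U = (0.15 + 0.90) / 0.5400 = 1.05 / 0.5400 ≈ 1.9444.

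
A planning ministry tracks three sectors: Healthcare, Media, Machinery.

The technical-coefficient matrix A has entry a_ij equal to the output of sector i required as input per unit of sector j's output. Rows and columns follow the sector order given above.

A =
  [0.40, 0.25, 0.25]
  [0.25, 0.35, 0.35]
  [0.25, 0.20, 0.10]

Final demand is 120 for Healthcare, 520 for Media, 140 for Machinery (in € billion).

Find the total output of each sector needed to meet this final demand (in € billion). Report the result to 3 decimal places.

I − A =
  [   0.60    -0.25    -0.25]
  [  -0.25     0.65    -0.35]
  [  -0.25    -0.20     0.90]
Cofactors of I−A, C_ij = (−1)^(i+j)·(minor ij) (rows/columns in the sector order above):
  C_11 = (0.65)(0.90) − (-0.35)(-0.20) = 0.5150
  C_12 = −[(-0.25)(0.90) − (-0.35)(-0.25)] = 0.3125
  C_13 = (-0.25)(-0.20) − (0.65)(-0.25) = 0.2125
  C_21 = −[(-0.25)(0.90) − (-0.25)(-0.20)] = 0.2750
  C_22 = (0.60)(0.90) − (-0.25)(-0.25) = 0.4775
  C_23 = −[(0.60)(-0.20) − (-0.25)(-0.25)] = 0.1825
  C_31 = (-0.25)(-0.35) − (-0.25)(0.65) = 0.2500
  C_32 = −[(0.60)(-0.35) − (-0.25)(-0.25)] = 0.2725
  C_33 = (0.60)(0.65) − (-0.25)(-0.25) = 0.3275
det(I−A) = Σ_j (I−A)_1j·C_1j = (0.60)(0.5150) + (-0.25)(0.3125) + (-0.25)(0.2125) = 0.17775
adj(I−A) = Cᵀ =
  [ 0.5150   0.2750   0.2500]
  [ 0.3125   0.4775   0.2725]
  [ 0.2125   0.1825   0.3275]
(I − A)⁻¹ = adj(I−A) / det(I−A) ≈
  [   2.8973     1.5471     1.4065]
  [   1.7581     2.6864     1.5331]
  [   1.1955     1.0267     1.8425]
x = (I − A)⁻¹ d = adj(I−A)·d / det(I−A), with det(I−A) = 0.17775:
  x_1 = (0.5150·120 + 0.2750·520 + 0.2500·140) / 0.17775 = 239.80 / 0.17775 ≈ 1349.086
  x_2 = (0.3125·120 + 0.4775·520 + 0.2725·140) / 0.17775 = 323.95 / 0.17775 ≈ 1822.504
  x_3 = (0.2125·120 + 0.1825·520 + 0.3275·140) / 0.17775 = 166.25 / 0.17775 ≈ 935.302

x_1 = 1349.086, x_2 = 1822.504, x_3 = 935.302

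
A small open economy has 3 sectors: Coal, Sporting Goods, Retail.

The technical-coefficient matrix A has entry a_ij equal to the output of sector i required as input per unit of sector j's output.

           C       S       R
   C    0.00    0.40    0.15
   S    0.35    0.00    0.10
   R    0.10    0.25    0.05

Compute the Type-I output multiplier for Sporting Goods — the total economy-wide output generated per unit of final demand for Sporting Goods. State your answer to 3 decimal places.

I − A =
  [   1.00    -0.40    -0.15]
  [  -0.35     1.00    -0.10]
  [  -0.10    -0.25     0.95]
Cofactors of I−A, C_ij = (−1)^(i+j)·(minor ij) (rows/columns in the sector order above):
  C_11 = (1.00)(0.95) − (-0.10)(-0.25) = 0.9250
  C_12 = −[(-0.35)(0.95) − (-0.10)(-0.10)] = 0.3425
  C_13 = (-0.35)(-0.25) − (1.00)(-0.10) = 0.1875
  C_21 = −[(-0.40)(0.95) − (-0.15)(-0.25)] = 0.4175
  C_22 = (1.00)(0.95) − (-0.15)(-0.10) = 0.9350
  C_23 = −[(1.00)(-0.25) − (-0.40)(-0.10)] = 0.2900
  C_31 = (-0.40)(-0.10) − (-0.15)(1.00) = 0.1900
  C_32 = −[(1.00)(-0.10) − (-0.15)(-0.35)] = 0.1525
  C_33 = (1.00)(1.00) − (-0.40)(-0.35) = 0.8600
det(I−A) = Σ_j (I−A)_1j·C_1j = (1.00)(0.9250) + (-0.40)(0.3425) + (-0.15)(0.1875) = 0.759875
adj(I−A) = Cᵀ =
  [ 0.9250   0.4175   0.1900]
  [ 0.3425   0.9350   0.1525]
  [ 0.1875   0.2900   0.8600]
(I − A)⁻¹ = adj(I−A) / det(I−A) ≈
  [   1.2173     0.5494     0.2500]
  [   0.4507     1.2305     0.2007]
  [   0.2468     0.3816     1.1318]
The output multiplier for sector j is the column-j sum of the Leontief inverse (I − A)⁻¹ = adj(I−A) / det(I−A).
Column S of adj(I−A): (0.4175, 0.9350, 0.2900); det(I−A) = 0.759875.
m_S = (0.4175 + 0.9350 + 0.2900) / 0.759875 = 1.6425 / 0.759875 ≈ 2.162.

m_S = 2.162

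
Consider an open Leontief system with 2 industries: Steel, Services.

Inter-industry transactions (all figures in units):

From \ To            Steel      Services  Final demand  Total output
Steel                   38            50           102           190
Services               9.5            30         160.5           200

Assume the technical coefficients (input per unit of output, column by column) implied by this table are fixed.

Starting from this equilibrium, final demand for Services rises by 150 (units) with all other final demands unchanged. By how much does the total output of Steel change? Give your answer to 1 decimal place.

Technical coefficients a_ij = z_ij / X_j:
  a_11 = 38/190 = 0.20, a_21 = 9.5/190 = 0.05
  a_12 = 50/200 = 0.25, a_22 = 30/200 = 0.15
I − A =
  [   0.80    -0.25]
  [  -0.05     0.85]
det(I−A) = (0.80)(0.85) − (-0.25)(-0.05) = 0.6675
adj(I−A) = [[0.85, 0.25], [0.05, 0.80]]
(I − A)⁻¹ = adj(I−A) / det(I−A) ≈
  [   1.2734     0.3745]
  [   0.0749     1.1985]
Δx = (I − A)⁻¹ Δd with Δd having +150 in the Services component and 0 elsewhere.
So Δx_1 = L_12 · (+150), where L_12 = adj(I−A)_12 / det(I−A) = 0.25 / 0.6675.
Δx_1 = 0.25 × (+150) / 0.6675 = 37.50 / 0.6675 ≈ 56.2.

Δx_1 = 56.2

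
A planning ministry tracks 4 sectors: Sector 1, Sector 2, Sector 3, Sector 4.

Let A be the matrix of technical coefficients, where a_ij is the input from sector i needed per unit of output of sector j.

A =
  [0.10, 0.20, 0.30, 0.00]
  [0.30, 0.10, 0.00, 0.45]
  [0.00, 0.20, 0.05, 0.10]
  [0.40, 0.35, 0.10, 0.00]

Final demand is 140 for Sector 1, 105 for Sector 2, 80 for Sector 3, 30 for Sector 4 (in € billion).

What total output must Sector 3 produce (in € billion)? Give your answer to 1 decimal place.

I − A =
  [   0.90    -0.20    -0.30     0.00]
  [  -0.30     0.90     0.00    -0.45]
  [   0.00    -0.20     0.95    -0.10]
  [  -0.40    -0.35    -0.10     1.00]
Compute the cofactors C_ij = (−1)^(i+j)·(3×3 minor ij) of I−A; the adjugate is their transpose:
adj(I−A) = Cᵀ =
  [ 0.687375   0.258500   0.231750   0.139500]
  [ 0.453000   0.834000   0.184500   0.393750]
  [ 0.142500   0.219500   0.572250   0.156000]
  [ 0.447750   0.417250   0.214500   0.694500]
det(I−A) = Σ_j (I−A)_1j·C_1j = (0.90)(0.687375) + (-0.20)(0.453000) + (-0.30)(0.142500) + (0.00)(0.447750) = 0.4852875
(I − A)⁻¹ = adj(I−A) / det(I−A) ≈
  [   1.4164     0.5327     0.4776     0.2875]
  [   0.9335     1.7186     0.3802     0.8114]
  [   0.2936     0.4523     1.1792     0.3215]
  [   0.9226     0.8598     0.4420     1.4311]
x = (I − A)⁻¹ d = adj(I−A)·d / det(I−A), with det(I−A) = 0.4852875:
  x_1 = (0.687375·140 + 0.258500·105 + 0.231750·80 + 0.139500·30) / 0.4852875 = 146.10 / 0.4852875 ≈ 301.1
  x_2 = (0.453000·140 + 0.834000·105 + 0.184500·80 + 0.393750·30) / 0.4852875 = 177.5625 / 0.4852875 ≈ 365.9
  x_3 = (0.142500·140 + 0.219500·105 + 0.572250·80 + 0.156000·30) / 0.4852875 = 93.4575 / 0.4852875 ≈ 192.6
  x_4 = (0.447750·140 + 0.417250·105 + 0.214500·80 + 0.694500·30) / 0.4852875 = 144.49125 / 0.4852875 ≈ 297.7

x_3 = 192.6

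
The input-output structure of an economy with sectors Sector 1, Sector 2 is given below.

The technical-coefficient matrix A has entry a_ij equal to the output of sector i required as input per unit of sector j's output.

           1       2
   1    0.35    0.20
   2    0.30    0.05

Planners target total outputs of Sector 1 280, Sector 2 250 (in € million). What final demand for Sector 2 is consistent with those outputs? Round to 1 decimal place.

I − A =
  [   0.65    -0.20]
  [  -0.30     0.95]
d = (I − A) x:
  d_1 = (+0.65)·280 + (-0.20)·250 = 132.0
  d_2 = (-0.30)·280 + (+0.95)·250 = 153.5

d_2 = 153.5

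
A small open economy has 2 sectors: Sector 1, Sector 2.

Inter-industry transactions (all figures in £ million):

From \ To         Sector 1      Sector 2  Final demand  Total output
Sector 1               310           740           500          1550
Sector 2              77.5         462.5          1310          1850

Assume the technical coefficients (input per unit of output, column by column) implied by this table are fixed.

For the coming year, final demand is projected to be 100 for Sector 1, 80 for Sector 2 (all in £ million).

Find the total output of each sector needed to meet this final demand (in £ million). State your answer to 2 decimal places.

Technical coefficients a_ij = z_ij / X_j:
  a_11 = 310/1550 = 0.20, a_21 = 77.5/1550 = 0.05
  a_12 = 740/1850 = 0.40, a_22 = 462.5/1850 = 0.25
I − A =
  [   0.80    -0.40]
  [  -0.05     0.75]
det(I−A) = (0.80)(0.75) − (-0.40)(-0.05) = 0.5800
adj(I−A) = [[0.75, 0.40], [0.05, 0.80]]
(I − A)⁻¹ = adj(I−A) / det(I−A) ≈
  [   1.2931     0.6897]
  [   0.0862     1.3793]
x = (I − A)⁻¹ d = adj(I−A)·d / det(I−A), with det(I−A) = 0.5800:
  x_1 = (0.75·100 + 0.40·80) / 0.5800 = 107.00 / 0.5800 ≈ 184.48
  x_2 = (0.05·100 + 0.80·80) / 0.5800 = 69.00 / 0.5800 ≈ 118.97

x_1 = 184.48, x_2 = 118.97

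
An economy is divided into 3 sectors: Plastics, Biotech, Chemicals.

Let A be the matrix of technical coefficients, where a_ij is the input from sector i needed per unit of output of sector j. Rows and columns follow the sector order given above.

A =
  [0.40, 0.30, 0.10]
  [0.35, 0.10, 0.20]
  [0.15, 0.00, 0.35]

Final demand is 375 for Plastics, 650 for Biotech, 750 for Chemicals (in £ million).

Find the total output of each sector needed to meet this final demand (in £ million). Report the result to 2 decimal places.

x_P = 1762.25, x_B = 1754.32, x_C = 1560.52

I − A =
  [   0.60    -0.30    -0.10]
  [  -0.35     0.90    -0.20]
  [  -0.15     0.00     0.65]
Cofactors of I−A, C_ij = (−1)^(i+j)·(minor ij) (rows/columns in the sector order above):
  C_11 = (0.90)(0.65) − (-0.20)(0.00) = 0.5850
  C_12 = −[(-0.35)(0.65) − (-0.20)(-0.15)] = 0.2575
  C_13 = (-0.35)(0.00) − (0.90)(-0.15) = 0.1350
  C_21 = −[(-0.30)(0.65) − (-0.10)(0.00)] = 0.1950
  C_22 = (0.60)(0.65) − (-0.10)(-0.15) = 0.3750
  C_23 = −[(0.60)(0.00) − (-0.30)(-0.15)] = 0.0450
  C_31 = (-0.30)(-0.20) − (-0.10)(0.90) = 0.1500
  C_32 = −[(0.60)(-0.20) − (-0.10)(-0.35)] = 0.1550
  C_33 = (0.60)(0.90) − (-0.30)(-0.35) = 0.4350
det(I−A) = Σ_j (I−A)_1j·C_1j = (0.60)(0.5850) + (-0.30)(0.2575) + (-0.10)(0.1350) = 0.26025
adj(I−A) = Cᵀ =
  [ 0.5850   0.1950   0.1500]
  [ 0.2575   0.3750   0.1550]
  [ 0.1350   0.0450   0.4350]
(I − A)⁻¹ = adj(I−A) / det(I−A) ≈
  [   2.2478     0.7493     0.5764]
  [   0.9894     1.4409     0.5956]
  [   0.5187     0.1729     1.6715]
x = (I − A)⁻¹ d = adj(I−A)·d / det(I−A), with det(I−A) = 0.26025:
  x_P = (0.5850·375 + 0.1950·650 + 0.1500·750) / 0.26025 = 458.625 / 0.26025 ≈ 1762.25
  x_B = (0.2575·375 + 0.3750·650 + 0.1550·750) / 0.26025 = 456.5625 / 0.26025 ≈ 1754.32
  x_C = (0.1350·375 + 0.0450·650 + 0.4350·750) / 0.26025 = 406.125 / 0.26025 ≈ 1560.52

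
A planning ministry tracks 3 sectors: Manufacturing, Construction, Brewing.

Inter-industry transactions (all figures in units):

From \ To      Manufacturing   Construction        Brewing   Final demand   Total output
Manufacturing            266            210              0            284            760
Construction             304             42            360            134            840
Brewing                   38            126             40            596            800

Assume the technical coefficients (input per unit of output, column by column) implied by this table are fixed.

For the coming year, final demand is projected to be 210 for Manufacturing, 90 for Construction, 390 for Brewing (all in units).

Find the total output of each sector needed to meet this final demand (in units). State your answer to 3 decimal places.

x_M = 544.190, x_C = 574.894, x_B = 529.941

Technical coefficients a_ij = z_ij / X_j:
  a_MM = 266/760 = 0.35, a_CM = 304/760 = 0.40, a_BM = 38/760 = 0.05
  a_MC = 210/840 = 0.25, a_CC = 42/840 = 0.05, a_BC = 126/840 = 0.15
  a_MB = 0/800 = 0.00, a_CB = 360/800 = 0.45, a_BB = 40/800 = 0.05
I − A =
  [   0.65    -0.25     0.00]
  [  -0.40     0.95    -0.45]
  [  -0.05    -0.15     0.95]
Cofactors of I−A, C_ij = (−1)^(i+j)·(minor ij) (rows/columns in the sector order above):
  C_11 = (0.95)(0.95) − (-0.45)(-0.15) = 0.8350
  C_12 = −[(-0.40)(0.95) − (-0.45)(-0.05)] = 0.4025
  C_13 = (-0.40)(-0.15) − (0.95)(-0.05) = 0.1075
  C_21 = −[(-0.25)(0.95) − (0.00)(-0.15)] = 0.2375
  C_22 = (0.65)(0.95) − (0.00)(-0.05) = 0.6175
  C_23 = −[(0.65)(-0.15) − (-0.25)(-0.05)] = 0.1100
  C_31 = (-0.25)(-0.45) − (0.00)(0.95) = 0.1125
  C_32 = −[(0.65)(-0.45) − (0.00)(-0.40)] = 0.2925
  C_33 = (0.65)(0.95) − (-0.25)(-0.40) = 0.5175
det(I−A) = Σ_j (I−A)_1j·C_1j = (0.65)(0.8350) + (-0.25)(0.4025) + (0.00)(0.1075) = 0.442125
adj(I−A) = Cᵀ =
  [ 0.8350   0.2375   0.1125]
  [ 0.4025   0.6175   0.2925]
  [ 0.1075   0.1100   0.5175]
(I − A)⁻¹ = adj(I−A) / det(I−A) ≈
  [   1.8886     0.5372     0.2545]
  [   0.9104     1.3967     0.6616]
  [   0.2431     0.2488     1.1705]
x = (I − A)⁻¹ d = adj(I−A)·d / det(I−A), with det(I−A) = 0.442125:
  x_M = (0.8350·210 + 0.2375·90 + 0.1125·390) / 0.442125 = 240.60 / 0.442125 ≈ 544.190
  x_C = (0.4025·210 + 0.6175·90 + 0.2925·390) / 0.442125 = 254.175 / 0.442125 ≈ 574.894
  x_B = (0.1075·210 + 0.1100·90 + 0.5175·390) / 0.442125 = 234.30 / 0.442125 ≈ 529.941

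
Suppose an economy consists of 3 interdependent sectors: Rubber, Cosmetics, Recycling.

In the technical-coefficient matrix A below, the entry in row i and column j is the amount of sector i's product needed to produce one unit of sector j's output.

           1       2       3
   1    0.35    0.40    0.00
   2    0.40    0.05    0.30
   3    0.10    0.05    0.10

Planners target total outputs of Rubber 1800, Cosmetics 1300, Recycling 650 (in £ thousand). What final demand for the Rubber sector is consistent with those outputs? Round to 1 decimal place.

I − A =
  [   0.65    -0.40     0.00]
  [  -0.40     0.95    -0.30]
  [  -0.10    -0.05     0.90]
d = (I − A) x:
  d_1 = (+0.65)·1800 + (-0.40)·1300 + (+0.00)·650 = 650.0
  d_2 = (-0.40)·1800 + (+0.95)·1300 + (-0.30)·650 = 320.0
  d_3 = (-0.10)·1800 + (-0.05)·1300 + (+0.90)·650 = 340.0

d_1 = 650.0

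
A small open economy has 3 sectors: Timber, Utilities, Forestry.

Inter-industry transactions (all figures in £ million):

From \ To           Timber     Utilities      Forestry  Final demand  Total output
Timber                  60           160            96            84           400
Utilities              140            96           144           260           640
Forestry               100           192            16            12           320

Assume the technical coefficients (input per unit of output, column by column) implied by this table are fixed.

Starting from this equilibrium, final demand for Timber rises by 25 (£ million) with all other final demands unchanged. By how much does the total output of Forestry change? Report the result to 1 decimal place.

Technical coefficients a_ij = z_ij / X_j:
  a_TT = 60/400 = 0.15, a_UT = 140/400 = 0.35, a_FT = 100/400 = 0.25
  a_TU = 160/640 = 0.25, a_UU = 96/640 = 0.15, a_FU = 192/640 = 0.30
  a_TF = 96/320 = 0.30, a_UF = 144/320 = 0.45, a_FF = 16/320 = 0.05
I − A =
  [   0.85    -0.25    -0.30]
  [  -0.35     0.85    -0.45]
  [  -0.25    -0.30     0.95]
Cofactors of I−A, C_ij = (−1)^(i+j)·(minor ij) (rows/columns in the sector order above):
  C_11 = (0.85)(0.95) − (-0.45)(-0.30) = 0.6725
  C_12 = −[(-0.35)(0.95) − (-0.45)(-0.25)] = 0.4450
  C_13 = (-0.35)(-0.30) − (0.85)(-0.25) = 0.3175
  C_21 = −[(-0.25)(0.95) − (-0.30)(-0.30)] = 0.3275
  C_22 = (0.85)(0.95) − (-0.30)(-0.25) = 0.7325
  C_23 = −[(0.85)(-0.30) − (-0.25)(-0.25)] = 0.3175
  C_31 = (-0.25)(-0.45) − (-0.30)(0.85) = 0.3675
  C_32 = −[(0.85)(-0.45) − (-0.30)(-0.35)] = 0.4875
  C_33 = (0.85)(0.85) − (-0.25)(-0.35) = 0.6350
det(I−A) = Σ_j (I−A)_1j·C_1j = (0.85)(0.6725) + (-0.25)(0.4450) + (-0.30)(0.3175) = 0.365125
adj(I−A) = Cᵀ =
  [ 0.6725   0.3275   0.3675]
  [ 0.4450   0.7325   0.4875]
  [ 0.3175   0.3175   0.6350]
(I − A)⁻¹ = adj(I−A) / det(I−A) ≈
  [   1.8418     0.8970     1.0065]
  [   1.2188     2.0062     1.3352]
  [   0.8696     0.8696     1.7391]
Δx = (I − A)⁻¹ Δd with Δd having +25 in the Timber component and 0 elsewhere.
So Δx_F = L_FT · (+25), where L_FT = adj(I−A)_FT / det(I−A) = 0.3175 / 0.365125.
Δx_F = 0.3175 × (+25) / 0.365125 = 7.9375 / 0.365125 ≈ 21.7.

Δx_F = 21.7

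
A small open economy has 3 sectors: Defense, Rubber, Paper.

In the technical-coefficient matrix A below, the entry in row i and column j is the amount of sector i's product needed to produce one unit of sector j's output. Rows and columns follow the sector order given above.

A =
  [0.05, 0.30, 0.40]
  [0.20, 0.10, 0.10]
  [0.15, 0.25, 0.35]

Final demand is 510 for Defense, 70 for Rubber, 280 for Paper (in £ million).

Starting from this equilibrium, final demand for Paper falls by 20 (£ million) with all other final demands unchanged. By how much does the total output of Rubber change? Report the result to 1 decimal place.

I − A =
  [   0.95    -0.30    -0.40]
  [  -0.20     0.90    -0.10]
  [  -0.15    -0.25     0.65]
Cofactors of I−A, C_ij = (−1)^(i+j)·(minor ij) (rows/columns in the sector order above):
  C_11 = (0.90)(0.65) − (-0.10)(-0.25) = 0.5600
  C_12 = −[(-0.20)(0.65) − (-0.10)(-0.15)] = 0.1450
  C_13 = (-0.20)(-0.25) − (0.90)(-0.15) = 0.1850
  C_21 = −[(-0.30)(0.65) − (-0.40)(-0.25)] = 0.2950
  C_22 = (0.95)(0.65) − (-0.40)(-0.15) = 0.5575
  C_23 = −[(0.95)(-0.25) − (-0.30)(-0.15)] = 0.2825
  C_31 = (-0.30)(-0.10) − (-0.40)(0.90) = 0.3900
  C_32 = −[(0.95)(-0.10) − (-0.40)(-0.20)] = 0.1750
  C_33 = (0.95)(0.90) − (-0.30)(-0.20) = 0.7950
det(I−A) = Σ_j (I−A)_1j·C_1j = (0.95)(0.5600) + (-0.30)(0.1450) + (-0.40)(0.1850) = 0.4145
adj(I−A) = Cᵀ =
  [ 0.5600   0.2950   0.3900]
  [ 0.1450   0.5575   0.1750]
  [ 0.1850   0.2825   0.7950]
(I − A)⁻¹ = adj(I−A) / det(I−A) ≈
  [   1.3510     0.7117     0.9409]
  [   0.3498     1.3450     0.4222]
  [   0.4463     0.6815     1.9180]
Δx = (I − A)⁻¹ Δd with Δd having -20 in the Paper component and 0 elsewhere.
So Δx_R = L_RP · (-20), where L_RP = adj(I−A)_RP / det(I−A) = 0.1750 / 0.4145.
Δx_R = 0.1750 × (-20) / 0.4145 = -3.50 / 0.4145 ≈ -8.4.

Δx_R = -8.4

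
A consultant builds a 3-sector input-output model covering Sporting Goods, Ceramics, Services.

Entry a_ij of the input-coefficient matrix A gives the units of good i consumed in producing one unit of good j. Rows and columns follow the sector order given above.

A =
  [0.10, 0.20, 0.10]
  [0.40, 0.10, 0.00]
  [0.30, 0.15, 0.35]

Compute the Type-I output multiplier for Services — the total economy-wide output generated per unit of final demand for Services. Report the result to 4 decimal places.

m_3 = 1.9479

I − A =
  [   0.90    -0.20    -0.10]
  [  -0.40     0.90     0.00]
  [  -0.30    -0.15     0.65]
Cofactors of I−A, C_ij = (−1)^(i+j)·(minor ij) (rows/columns in the sector order above):
  C_11 = (0.90)(0.65) − (0.00)(-0.15) = 0.5850
  C_12 = −[(-0.40)(0.65) − (0.00)(-0.30)] = 0.2600
  C_13 = (-0.40)(-0.15) − (0.90)(-0.30) = 0.3300
  C_21 = −[(-0.20)(0.65) − (-0.10)(-0.15)] = 0.1450
  C_22 = (0.90)(0.65) − (-0.10)(-0.30) = 0.5550
  C_23 = −[(0.90)(-0.15) − (-0.20)(-0.30)] = 0.1950
  C_31 = (-0.20)(0.00) − (-0.10)(0.90) = 0.0900
  C_32 = −[(0.90)(0.00) − (-0.10)(-0.40)] = 0.0400
  C_33 = (0.90)(0.90) − (-0.20)(-0.40) = 0.7300
det(I−A) = Σ_j (I−A)_1j·C_1j = (0.90)(0.5850) + (-0.20)(0.2600) + (-0.10)(0.3300) = 0.4415
adj(I−A) = Cᵀ =
  [ 0.5850   0.1450   0.0900]
  [ 0.2600   0.5550   0.0400]
  [ 0.3300   0.1950   0.7300]
(I − A)⁻¹ = adj(I−A) / det(I−A) ≈
  [   1.32503     0.32843     0.20385]
  [   0.58890     1.25708     0.09060]
  [   0.74745     0.44168     1.65345]
The output multiplier for sector j is the column-j sum of the Leontief inverse (I − A)⁻¹ = adj(I−A) / det(I−A).
Column 3 of adj(I−A): (0.0900, 0.0400, 0.7300); det(I−A) = 0.4415.
m_3 = (0.0900 + 0.0400 + 0.7300) / 0.4415 = 0.86 / 0.4415 ≈ 1.9479.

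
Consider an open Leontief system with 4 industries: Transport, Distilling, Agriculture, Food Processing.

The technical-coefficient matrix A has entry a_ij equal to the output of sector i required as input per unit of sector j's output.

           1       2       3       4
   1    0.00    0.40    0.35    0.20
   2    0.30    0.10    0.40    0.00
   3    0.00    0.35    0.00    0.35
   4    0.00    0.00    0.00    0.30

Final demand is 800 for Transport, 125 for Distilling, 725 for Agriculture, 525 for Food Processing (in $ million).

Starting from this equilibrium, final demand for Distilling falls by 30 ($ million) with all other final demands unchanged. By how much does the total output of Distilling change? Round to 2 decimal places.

I − A =
  [   1.00    -0.40    -0.35    -0.20]
  [  -0.30     0.90    -0.40     0.00]
  [   0.00    -0.35     1.00    -0.35]
  [   0.00     0.00     0.00     0.70]
Compute the cofactors C_ij = (−1)^(i+j)·(3×3 minor ij) of I−A; the adjugate is their transpose:
adj(I−A) = Cᵀ =
  [ 0.53200   0.36575   0.33250   0.31825]
  [ 0.21000   0.70000   0.35350   0.23675]
  [ 0.07350   0.24500   0.54600   0.29400]
  [ 0.00000   0.00000   0.00000   0.60325]
det(I−A) = Σ_j (I−A)_1j·C_1j = (1.00)(0.53200) + (-0.40)(0.21000) + (-0.35)(0.07350) + (-0.20)(0.00000) = 0.422275
(I − A)⁻¹ = adj(I−A) / det(I−A) ≈
  [   1.2598     0.8661     0.7874     0.7537]
  [   0.4973     1.6577     0.8371     0.5607]
  [   0.1741     0.5802     1.2930     0.6962]
  [   0.0000     0.0000     0.0000     1.4286]
Δx = (I − A)⁻¹ Δd with Δd having -30 in the Distilling component and 0 elsewhere.
So Δx_2 = L_22 · (-30), where L_22 = adj(I−A)_22 / det(I−A) = 0.70000 / 0.422275.
Δx_2 = 0.70000 × (-30) / 0.422275 = -21.00 / 0.422275 ≈ -49.73.

Δx_2 = -49.73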